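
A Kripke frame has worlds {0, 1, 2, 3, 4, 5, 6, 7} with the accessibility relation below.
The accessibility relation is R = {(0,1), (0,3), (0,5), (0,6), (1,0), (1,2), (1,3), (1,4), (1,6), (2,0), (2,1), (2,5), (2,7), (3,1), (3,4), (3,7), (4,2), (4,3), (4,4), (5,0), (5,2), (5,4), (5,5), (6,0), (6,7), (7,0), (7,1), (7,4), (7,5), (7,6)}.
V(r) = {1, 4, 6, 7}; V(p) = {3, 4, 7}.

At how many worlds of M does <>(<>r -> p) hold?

Let φ = <>(<>r -> p). Evaluate φ at each world:
  0 (successors {1, 3, 5, 6}): φ is true.
  1 (successors {0, 2, 3, 4, 6}): φ is true.
  2 (successors {0, 1, 5, 7}): φ is true.
  3 (successors {1, 4, 7}): φ is true.
  4 (successors {2, 3, 4}): φ is true.
  5 (successors {0, 2, 4, 5}): φ is true.
  6 (successors {0, 7}): φ is true.
  7 (successors {0, 1, 4, 5, 6}): φ is true.
For instance, at 7:
  At 7: <>(<>r -> p) requires <>r -> p at some successor in {0, 1, 4, 5, 6}.
    <>r -> p holds at 4, so <>(<>r -> p) is true at 7.
      At 4: <>r is true, p is true, so <>r -> p is true.
Satisfying worlds: {0, 1, 2, 3, 4, 5, 6, 7}

8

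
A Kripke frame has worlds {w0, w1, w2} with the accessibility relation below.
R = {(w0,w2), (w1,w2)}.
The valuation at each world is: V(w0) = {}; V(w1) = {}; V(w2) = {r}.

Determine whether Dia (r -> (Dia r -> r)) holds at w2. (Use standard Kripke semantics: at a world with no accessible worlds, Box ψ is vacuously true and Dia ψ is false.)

No

At w2: no accessible worlds, so Dia (r -> (Dia r -> r)) is false.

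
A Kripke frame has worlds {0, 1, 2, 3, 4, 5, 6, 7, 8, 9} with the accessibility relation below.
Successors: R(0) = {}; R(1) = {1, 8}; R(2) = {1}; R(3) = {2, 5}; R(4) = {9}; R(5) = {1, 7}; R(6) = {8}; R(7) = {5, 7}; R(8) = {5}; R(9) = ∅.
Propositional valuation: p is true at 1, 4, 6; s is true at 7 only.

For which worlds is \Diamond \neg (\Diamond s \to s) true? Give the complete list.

Let φ = \Diamond \neg (\Diamond s \to s). Evaluate φ at each world:
  0 (successors ∅): φ is false.
  1 (successors {1, 8}): φ is false.
  2 (successors {1}): φ is false.
  3 (successors {2, 5}): φ is true.
  4 (successors {9}): φ is false.
  5 (successors {1, 7}): φ is false.
  6 (successors {8}): φ is false.
  7 (successors {5, 7}): φ is true.
  8 (successors {5}): φ is true.
  9 (successors ∅): φ is false.
For instance, at 7:
  At 7: \Diamond \neg (\Diamond s \to s) requires \neg (\Diamond s \to s) at some successor in {5, 7}.
    \neg (\Diamond s \to s) holds at 5, so \Diamond \neg (\Diamond s \to s) is true at 7.
      At 5: \Diamond s \to s is false, so \neg (\Diamond s \to s) is true.
Satisfying worlds: {3, 7, 8}

3, 7, 8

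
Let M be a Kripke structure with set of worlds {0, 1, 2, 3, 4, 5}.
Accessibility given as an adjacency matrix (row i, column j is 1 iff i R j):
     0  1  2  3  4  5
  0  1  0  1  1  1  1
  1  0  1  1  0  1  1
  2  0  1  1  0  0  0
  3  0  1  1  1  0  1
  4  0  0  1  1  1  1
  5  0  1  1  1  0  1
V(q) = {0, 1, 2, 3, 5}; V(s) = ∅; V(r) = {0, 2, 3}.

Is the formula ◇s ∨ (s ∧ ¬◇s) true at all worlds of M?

No

Recall that ◇ψ holds at a world iff ψ holds at some accessible world.
Let φ = ◇s ∨ (s ∧ ¬◇s). Evaluate φ at each world:
  0 (successors {0, 2, 3, 4, 5}): φ is false.
  1 (successors {1, 2, 4, 5}): φ is false.
  2 (successors {1, 2}): φ is false.
  3 (successors {1, 2, 3, 5}): φ is false.
  4 (successors {2, 3, 4, 5}): φ is false.
  5 (successors {1, 2, 3, 5}): φ is false.
Detail at 0 (counterexample):
  At 0: ◇s is false, s ∧ ¬◇s is false, so ◇s ∨ (s ∧ ¬◇s) is false.
    At 0: ◇s requires s at some successor in {0, 2, 3, 4, 5}.
      At 0: s is false.
      At 2: s is false.
      At 3: s is false.
      At 4: s is false.
      At 5: s is false.
    So ◇s is false at 0.
    At 0: s is false, ¬◇s is true, so s ∧ ¬◇s is false.
      At 0: ◇s is false, so ¬◇s is true.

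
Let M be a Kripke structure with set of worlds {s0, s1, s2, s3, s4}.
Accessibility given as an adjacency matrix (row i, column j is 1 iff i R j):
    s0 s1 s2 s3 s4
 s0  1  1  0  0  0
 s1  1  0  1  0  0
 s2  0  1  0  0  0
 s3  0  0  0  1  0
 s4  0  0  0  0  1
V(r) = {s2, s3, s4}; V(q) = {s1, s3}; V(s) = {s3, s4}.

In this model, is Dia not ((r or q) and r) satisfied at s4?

At s4: Dia not ((r or q) and r) requires not ((r or q) and r) at some successor in {s4}.
  At s4: not ((r or q) and r) is false.
So Dia not ((r or q) and r) is false at s4.

No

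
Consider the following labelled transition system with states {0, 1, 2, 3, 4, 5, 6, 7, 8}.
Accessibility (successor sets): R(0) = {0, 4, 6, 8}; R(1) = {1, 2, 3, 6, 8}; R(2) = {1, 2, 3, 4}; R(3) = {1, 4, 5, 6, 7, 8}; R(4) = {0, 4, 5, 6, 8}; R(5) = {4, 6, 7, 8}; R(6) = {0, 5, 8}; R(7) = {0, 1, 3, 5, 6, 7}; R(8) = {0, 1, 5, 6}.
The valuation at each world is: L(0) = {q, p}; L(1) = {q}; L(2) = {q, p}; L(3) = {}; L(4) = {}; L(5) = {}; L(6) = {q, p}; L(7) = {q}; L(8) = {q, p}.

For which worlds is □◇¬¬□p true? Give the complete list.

Let φ = □◇¬¬□p. Evaluate φ at each world:
  0 (successors {0, 4, 6, 8}): φ is false.
  1 (successors {1, 2, 3, 6, 8}): φ is false.
  2 (successors {1, 2, 3, 4}): φ is false.
  3 (successors {1, 4, 5, 6, 7, 8}): φ is false.
  4 (successors {0, 4, 5, 6, 8}): φ is false.
  5 (successors {4, 6, 7, 8}): φ is false.
  6 (successors {0, 5, 8}): φ is false.
  7 (successors {0, 1, 3, 5, 6, 7}): φ is false.
  8 (successors {0, 1, 5, 6}): φ is false.
For instance, at 5:
  At 5: □◇¬¬□p requires ◇¬¬□p at every successor {4, 6, 7, 8}.
    ◇¬¬□p fails at 4, so □◇¬¬□p is false at 5.
      At 4: ◇¬¬□p requires ¬¬□p at some successor in {0, 4, 5, 6, 8}.
        At 0: ¬¬□p is false.
        At 4: ¬¬□p is false.
        At 5: ¬¬□p is false.
        At 6: ¬¬□p is false.
        At 8: ¬¬□p is false.
      So ◇¬¬□p is false at 4.
Satisfying worlds: none.

none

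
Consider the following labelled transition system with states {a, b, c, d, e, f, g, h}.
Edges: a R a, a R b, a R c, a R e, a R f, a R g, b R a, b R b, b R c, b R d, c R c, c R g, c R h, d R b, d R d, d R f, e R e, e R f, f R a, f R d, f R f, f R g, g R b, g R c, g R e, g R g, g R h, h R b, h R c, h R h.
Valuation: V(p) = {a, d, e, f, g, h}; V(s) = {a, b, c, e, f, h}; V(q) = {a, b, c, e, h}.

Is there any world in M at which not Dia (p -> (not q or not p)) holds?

Let φ = not Dia (p -> (not q or not p)). Evaluate φ at each world:
  a (successors {a, b, c, e, f, g}): φ is false.
  b (successors {a, b, c, d}): φ is false.
  c (successors {c, g, h}): φ is false.
  d (successors {b, d, f}): φ is false.
  e (successors {e, f}): φ is false.
  f (successors {a, d, f, g}): φ is false.
  g (successors {b, c, e, g, h}): φ is false.
  h (successors {b, c, h}): φ is false.
For instance, at e:
  At e: Dia (p -> (not q or not p)) is true, so not Dia (p -> (not q or not p)) is false.
    At e: Dia (p -> (not q or not p)) requires p -> (not q or not p) at some successor in {e, f}.
      p -> (not q or not p) holds at f, so Dia (p -> (not q or not p)) is true at e.

No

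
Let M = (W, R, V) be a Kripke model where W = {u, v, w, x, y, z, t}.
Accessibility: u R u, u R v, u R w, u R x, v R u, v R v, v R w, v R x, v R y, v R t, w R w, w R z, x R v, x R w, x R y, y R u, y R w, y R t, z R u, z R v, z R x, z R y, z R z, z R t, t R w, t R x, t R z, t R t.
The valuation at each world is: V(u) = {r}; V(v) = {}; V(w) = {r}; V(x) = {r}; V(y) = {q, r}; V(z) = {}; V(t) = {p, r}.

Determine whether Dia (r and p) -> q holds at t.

Recall that Dia ψ holds at a world iff ψ holds at some accessible world.
At t: Dia (r and p) is true, q is false, so Dia (r and p) -> q is false.
  At t: Dia (r and p) requires r and p at some successor in {w, x, z, t}.
    r and p holds at t, so Dia (r and p) is true at t.

No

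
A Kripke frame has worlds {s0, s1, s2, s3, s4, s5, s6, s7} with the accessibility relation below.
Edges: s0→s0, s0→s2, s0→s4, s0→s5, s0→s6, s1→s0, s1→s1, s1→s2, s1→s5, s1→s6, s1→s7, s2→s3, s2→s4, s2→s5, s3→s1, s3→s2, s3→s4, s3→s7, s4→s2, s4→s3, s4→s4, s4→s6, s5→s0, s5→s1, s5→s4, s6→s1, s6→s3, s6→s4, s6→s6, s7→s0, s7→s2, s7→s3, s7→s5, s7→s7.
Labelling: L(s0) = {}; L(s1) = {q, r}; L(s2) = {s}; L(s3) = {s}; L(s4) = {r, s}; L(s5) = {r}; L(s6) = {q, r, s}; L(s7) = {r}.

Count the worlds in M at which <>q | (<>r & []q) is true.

6

Let φ = <>q | (<>r & []q). Evaluate φ at each world:
  s0 (successors {s0, s2, s4, s5, s6}): φ is true.
  s1 (successors {s0, s1, s2, s5, s6, s7}): φ is true.
  s2 (successors {s3, s4, s5}): φ is false.
  s3 (successors {s1, s2, s4, s7}): φ is true.
  s4 (successors {s2, s3, s4, s6}): φ is true.
  s5 (successors {s0, s1, s4}): φ is true.
  s6 (successors {s1, s3, s4, s6}): φ is true.
  s7 (successors {s0, s2, s3, s5, s7}): φ is false.
For instance, at s3:
  At s3: <>q is true, <>r & []q is false, so <>q | (<>r & []q) is true.
    At s3: <>q requires q at some successor in {s1, s2, s4, s7}.
      q holds at s1, so <>q is true at s3.
    At s3: <>r is true, []q is false, so <>r & []q is false.
      At s3: <>r requires r at some successor in {s1, s2, s4, s7}.
        r holds at s1, so <>r is true at s3.
      At s3: []q requires q at every successor {s1, s2, s4, s7}.
        q fails at s2, so []q is false at s3.
Satisfying worlds: {s0, s1, s3, s4, s5, s6}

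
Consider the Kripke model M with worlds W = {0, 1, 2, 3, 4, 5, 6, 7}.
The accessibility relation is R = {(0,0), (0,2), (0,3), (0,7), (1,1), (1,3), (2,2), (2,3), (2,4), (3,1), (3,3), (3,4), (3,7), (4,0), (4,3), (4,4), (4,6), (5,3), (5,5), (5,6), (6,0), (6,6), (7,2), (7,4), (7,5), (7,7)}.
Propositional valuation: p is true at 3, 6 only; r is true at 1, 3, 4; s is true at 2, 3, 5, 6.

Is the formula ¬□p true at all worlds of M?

Let φ = ¬□p. Evaluate φ at each world:
  0 (successors {0, 2, 3, 7}): φ is true.
  1 (successors {1, 3}): φ is true.
  2 (successors {2, 3, 4}): φ is true.
  3 (successors {1, 3, 4, 7}): φ is true.
  4 (successors {0, 3, 4, 6}): φ is true.
  5 (successors {3, 5, 6}): φ is true.
  6 (successors {0, 6}): φ is true.
  7 (successors {2, 4, 5, 7}): φ is true.
For instance, at 4:
  At 4: □p is false, so ¬□p is true.
    At 4: □p requires p at every successor {0, 3, 4, 6}.
      p fails at 0, so □p is false at 4.

Yes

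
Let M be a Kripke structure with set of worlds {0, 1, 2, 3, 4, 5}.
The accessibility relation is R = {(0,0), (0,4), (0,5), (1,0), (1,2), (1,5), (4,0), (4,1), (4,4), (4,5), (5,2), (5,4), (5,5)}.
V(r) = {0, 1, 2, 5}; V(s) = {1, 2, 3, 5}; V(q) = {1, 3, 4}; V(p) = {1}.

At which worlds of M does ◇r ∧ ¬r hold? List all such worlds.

4

Let φ = ◇r ∧ ¬r. Evaluate φ at each world:
  0 (successors {0, 4, 5}): φ is false.
  1 (successors {0, 2, 5}): φ is false.
  2 (successors ∅): φ is false.
  3 (successors ∅): φ is false.
  4 (successors {0, 1, 4, 5}): φ is true.
  5 (successors {2, 4, 5}): φ is false.
For instance, at 0:
  At 0: ◇r is true, ¬r is false, so ◇r ∧ ¬r is false.
    At 0: ◇r requires r at some successor in {0, 4, 5}.
      r holds at 0, so ◇r is true at 0.
Satisfying worlds: {4}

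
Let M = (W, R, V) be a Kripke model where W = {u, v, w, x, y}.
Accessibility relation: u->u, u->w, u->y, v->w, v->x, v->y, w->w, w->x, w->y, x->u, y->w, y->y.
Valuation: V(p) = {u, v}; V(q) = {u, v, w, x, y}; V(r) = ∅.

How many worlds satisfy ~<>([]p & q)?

Recall that []ψ holds at a world iff ψ holds at every accessible world, and <>ψ holds iff ψ holds at some accessible world.
Let φ = ~<>([]p & q). Evaluate φ at each world:
  u (successors {u, w, y}): φ is true.
  v (successors {w, x, y}): φ is false.
  w (successors {w, x, y}): φ is false.
  x (successors {u}): φ is true.
  y (successors {w, y}): φ is true.
For instance, at x:
  At x: <>([]p & q) is false, so ~<>([]p & q) is true.
    At x: <>([]p & q) requires []p & q at some successor in {u}.
      At u: []p & q is false.
    So <>([]p & q) is false at x.
Satisfying worlds: {u, x, y}

3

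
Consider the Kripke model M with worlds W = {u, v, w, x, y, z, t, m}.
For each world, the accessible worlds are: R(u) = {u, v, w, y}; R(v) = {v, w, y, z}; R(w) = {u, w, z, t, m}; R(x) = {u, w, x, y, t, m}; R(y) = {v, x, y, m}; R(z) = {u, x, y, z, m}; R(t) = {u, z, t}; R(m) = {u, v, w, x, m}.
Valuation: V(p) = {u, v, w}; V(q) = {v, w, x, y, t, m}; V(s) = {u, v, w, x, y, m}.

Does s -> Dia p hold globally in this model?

Yes

Recall that Dia ψ holds at a world iff ψ holds at some accessible world.
Let φ = s -> Dia p. Evaluate φ at each world:
  u (successors {u, v, w, y}): φ is true.
  v (successors {v, w, y, z}): φ is true.
  w (successors {u, w, z, t, m}): φ is true.
  x (successors {u, w, x, y, t, m}): φ is true.
  y (successors {v, x, y, m}): φ is true.
  z (successors {u, x, y, z, m}): φ is true.
  t (successors {u, z, t}): φ is true.
  m (successors {u, v, w, x, m}): φ is true.
For instance, at y:
  At y: s is true, Dia p is true, so s -> Dia p is true.
    At y: Dia p requires p at some successor in {v, x, y, m}.
      p holds at v, so Dia p is true at y.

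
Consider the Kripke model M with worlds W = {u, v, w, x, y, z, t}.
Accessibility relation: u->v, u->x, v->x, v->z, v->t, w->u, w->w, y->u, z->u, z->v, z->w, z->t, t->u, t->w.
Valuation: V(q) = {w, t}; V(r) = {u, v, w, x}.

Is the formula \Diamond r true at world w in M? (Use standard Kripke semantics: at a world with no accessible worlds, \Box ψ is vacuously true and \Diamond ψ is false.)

Yes

Recall that \Diamond ψ holds at a world iff ψ holds at some accessible world.
At w: \Diamond r requires r at some successor in {u, w}.
  r holds at u, so \Diamond r is true at w.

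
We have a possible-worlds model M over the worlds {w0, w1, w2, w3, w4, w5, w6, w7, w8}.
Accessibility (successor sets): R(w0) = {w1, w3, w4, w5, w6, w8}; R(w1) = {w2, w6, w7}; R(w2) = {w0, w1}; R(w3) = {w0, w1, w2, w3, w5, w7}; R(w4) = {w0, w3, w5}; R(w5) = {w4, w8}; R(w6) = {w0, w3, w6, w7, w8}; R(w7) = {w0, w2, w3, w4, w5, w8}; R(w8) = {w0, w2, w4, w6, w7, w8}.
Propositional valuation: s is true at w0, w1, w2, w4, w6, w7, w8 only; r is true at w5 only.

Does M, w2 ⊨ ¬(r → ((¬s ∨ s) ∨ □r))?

No

At w2: r → ((¬s ∨ s) ∨ □r) is true, so ¬(r → ((¬s ∨ s) ∨ □r)) is false.
  At w2: r is false, (¬s ∨ s) ∨ □r is true, so r → ((¬s ∨ s) ∨ □r) is true.
    At w2: ¬s ∨ s is true, □r is false, so (¬s ∨ s) ∨ □r is true.
      At w2: □r requires r at every successor {w0, w1}.
        r fails at w0, so □r is false at w2.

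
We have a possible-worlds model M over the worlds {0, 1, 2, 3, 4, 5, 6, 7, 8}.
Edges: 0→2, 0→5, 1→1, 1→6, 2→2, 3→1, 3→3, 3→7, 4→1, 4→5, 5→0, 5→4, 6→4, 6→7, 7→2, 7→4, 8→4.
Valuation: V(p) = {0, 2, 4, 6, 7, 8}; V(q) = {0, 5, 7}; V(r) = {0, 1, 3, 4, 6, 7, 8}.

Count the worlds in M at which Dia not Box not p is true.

Recall that Box ψ holds at a world iff ψ holds at every accessible world, and Dia ψ holds iff ψ holds at some accessible world.
Let φ = Dia not Box not p. Evaluate φ at each world:
  0 (successors {2, 5}): φ is true.
  1 (successors {1, 6}): φ is true.
  2 (successors {2}): φ is true.
  3 (successors {1, 3, 7}): φ is true.
  4 (successors {1, 5}): φ is true.
  5 (successors {0, 4}): φ is true.
  6 (successors {4, 7}): φ is true.
  7 (successors {2, 4}): φ is true.
  8 (successors {4}): φ is false.
For instance, at 3:
  At 3: Dia not Box not p requires not Box not p at some successor in {1, 3, 7}.
    not Box not p holds at 1, so Dia not Box not p is true at 3.
      At 1: Box not p is false, so not Box not p is true.
Satisfying worlds: {0, 1, 2, 3, 4, 5, 6, 7}

8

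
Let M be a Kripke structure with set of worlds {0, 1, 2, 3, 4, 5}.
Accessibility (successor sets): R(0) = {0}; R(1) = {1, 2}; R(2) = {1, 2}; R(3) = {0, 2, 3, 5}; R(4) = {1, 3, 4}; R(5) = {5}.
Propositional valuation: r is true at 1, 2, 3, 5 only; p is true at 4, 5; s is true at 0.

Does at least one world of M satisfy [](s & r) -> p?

Let φ = [](s & r) -> p. Evaluate φ at each world:
  0 (successors {0}): φ is true.
  1 (successors {1, 2}): φ is true.
  2 (successors {1, 2}): φ is true.
  3 (successors {0, 2, 3, 5}): φ is true.
  4 (successors {1, 3, 4}): φ is true.
  5 (successors {5}): φ is true.
Detail at 0 (witness):
  At 0: [](s & r) is false, p is false, so [](s & r) -> p is true.
    At 0: [](s & r) requires s & r at every successor {0}.
      s & r fails at 0, so [](s & r) is false at 0.

Yes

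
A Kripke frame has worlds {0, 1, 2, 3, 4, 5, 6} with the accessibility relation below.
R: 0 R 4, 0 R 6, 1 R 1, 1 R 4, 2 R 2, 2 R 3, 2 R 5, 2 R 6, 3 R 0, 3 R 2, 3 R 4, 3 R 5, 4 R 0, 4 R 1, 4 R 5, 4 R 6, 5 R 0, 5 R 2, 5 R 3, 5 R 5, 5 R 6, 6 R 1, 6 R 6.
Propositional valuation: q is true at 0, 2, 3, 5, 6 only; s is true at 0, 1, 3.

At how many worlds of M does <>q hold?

Let φ = <>q. Evaluate φ at each world:
  0 (successors {4, 6}): φ is true.
  1 (successors {1, 4}): φ is false.
  2 (successors {2, 3, 5, 6}): φ is true.
  3 (successors {0, 2, 4, 5}): φ is true.
  4 (successors {0, 1, 5, 6}): φ is true.
  5 (successors {0, 2, 3, 5, 6}): φ is true.
  6 (successors {1, 6}): φ is true.
For instance, at 0:
  At 0: <>q requires q at some successor in {4, 6}.
    q holds at 6, so <>q is true at 0.
Satisfying worlds: {0, 2, 3, 4, 5, 6}

6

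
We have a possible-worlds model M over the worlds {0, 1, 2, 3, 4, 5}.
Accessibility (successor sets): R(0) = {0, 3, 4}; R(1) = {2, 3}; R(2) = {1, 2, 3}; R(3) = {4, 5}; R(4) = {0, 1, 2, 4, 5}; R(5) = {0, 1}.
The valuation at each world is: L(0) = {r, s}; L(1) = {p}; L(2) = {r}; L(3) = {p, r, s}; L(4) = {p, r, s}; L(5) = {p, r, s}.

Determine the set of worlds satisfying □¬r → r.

Let φ = □¬r → r. Evaluate φ at each world:
  0 (successors {0, 3, 4}): φ is true.
  1 (successors {2, 3}): φ is true.
  2 (successors {1, 2, 3}): φ is true.
  3 (successors {4, 5}): φ is true.
  4 (successors {0, 1, 2, 4, 5}): φ is true.
  5 (successors {0, 1}): φ is true.
For instance, at 4:
  At 4: □¬r is false, r is true, so □¬r → r is true.
    At 4: □¬r requires ¬r at every successor {0, 1, 2, 4, 5}.
      ¬r fails at 0, so □¬r is false at 4.
Satisfying worlds: {0, 1, 2, 3, 4, 5}

0, 1, 2, 3, 4, 5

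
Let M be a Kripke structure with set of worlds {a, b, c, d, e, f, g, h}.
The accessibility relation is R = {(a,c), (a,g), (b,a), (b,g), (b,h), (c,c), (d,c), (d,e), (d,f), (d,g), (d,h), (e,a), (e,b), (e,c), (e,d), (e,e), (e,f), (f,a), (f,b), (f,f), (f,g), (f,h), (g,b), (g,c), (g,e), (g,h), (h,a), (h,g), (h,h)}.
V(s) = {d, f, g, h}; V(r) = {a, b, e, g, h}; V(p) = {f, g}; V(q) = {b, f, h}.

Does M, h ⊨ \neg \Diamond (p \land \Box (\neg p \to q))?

Yes

At h: \Diamond (p \land \Box (\neg p \to q)) is false, so \neg \Diamond (p \land \Box (\neg p \to q)) is true.
  At h: \Diamond (p \land \Box (\neg p \to q)) requires p \land \Box (\neg p \to q) at some successor in {a, g, h}.
    At a: p \land \Box (\neg p \to q) is false.
    At g: p \land \Box (\neg p \to q) is false.
    At h: p \land \Box (\neg p \to q) is false.
  So \Diamond (p \land \Box (\neg p \to q)) is false at h.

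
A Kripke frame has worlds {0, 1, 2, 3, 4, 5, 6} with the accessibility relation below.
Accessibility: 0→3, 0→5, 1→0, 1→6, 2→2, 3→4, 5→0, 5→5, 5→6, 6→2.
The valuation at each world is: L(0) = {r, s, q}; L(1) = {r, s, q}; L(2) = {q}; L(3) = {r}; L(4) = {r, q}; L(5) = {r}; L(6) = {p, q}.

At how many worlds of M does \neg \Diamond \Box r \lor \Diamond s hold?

Let φ = \neg \Diamond \Box r \lor \Diamond s. Evaluate φ at each world:
  0 (successors {3, 5}): φ is false.
  1 (successors {0, 6}): φ is true.
  2 (successors {2}): φ is true.
  3 (successors {4}): φ is false.
  4 (successors ∅): φ is true.
  5 (successors {0, 5, 6}): φ is true.
  6 (successors {2}): φ is true.
For instance, at 6:
  At 6: \neg \Diamond \Box r is true, \Diamond s is false, so \neg \Diamond \Box r \lor \Diamond s is true.
    At 6: \Diamond \Box r is false, so \neg \Diamond \Box r is true.
      At 6: \Diamond \Box r requires \Box r at some successor in {2}.
        At 2: \Box r is false.
      So \Diamond \Box r is false at 6.
    At 6: \Diamond s requires s at some successor in {2}.
      At 2: s is false.
    So \Diamond s is false at 6.
Satisfying worlds: {1, 2, 4, 5, 6}

5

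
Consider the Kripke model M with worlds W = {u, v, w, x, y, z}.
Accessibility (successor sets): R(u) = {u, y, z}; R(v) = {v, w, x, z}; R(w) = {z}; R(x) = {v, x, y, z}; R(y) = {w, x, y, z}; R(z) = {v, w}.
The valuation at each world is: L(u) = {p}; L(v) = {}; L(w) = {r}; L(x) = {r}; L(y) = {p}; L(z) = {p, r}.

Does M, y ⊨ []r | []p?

Recall that []ψ holds at a world iff ψ holds at every accessible world, and <>ψ holds iff ψ holds at some accessible world.
At y: []r is false, []p is false, so []r | []p is false.
  At y: []r requires r at every successor {w, x, y, z}.
    r fails at y, so []r is false at y.
  At y: []p requires p at every successor {w, x, y, z}.
    p fails at w, so []p is false at y.

No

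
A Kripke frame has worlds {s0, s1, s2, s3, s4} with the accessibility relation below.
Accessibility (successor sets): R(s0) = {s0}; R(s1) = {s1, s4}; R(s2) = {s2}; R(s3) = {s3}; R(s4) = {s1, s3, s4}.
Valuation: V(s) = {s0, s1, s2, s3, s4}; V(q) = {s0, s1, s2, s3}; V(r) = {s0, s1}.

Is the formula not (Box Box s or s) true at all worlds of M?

No

Recall that Box ψ holds at a world iff ψ holds at every accessible world, and Dia ψ holds iff ψ holds at some accessible world.
Let φ = not (Box Box s or s). Evaluate φ at each world:
  s0 (successors {s0}): φ is false.
  s1 (successors {s1, s4}): φ is false.
  s2 (successors {s2}): φ is false.
  s3 (successors {s3}): φ is false.
  s4 (successors {s1, s3, s4}): φ is false.
Detail at s0 (counterexample):
  At s0: Box Box s or s is true, so not (Box Box s or s) is false.
    At s0: Box Box s is true, s is true, so Box Box s or s is true.
      At s0: Box Box s requires Box s at every successor {s0}.
        At s0: Box s is true.
      So Box Box s is true at s0.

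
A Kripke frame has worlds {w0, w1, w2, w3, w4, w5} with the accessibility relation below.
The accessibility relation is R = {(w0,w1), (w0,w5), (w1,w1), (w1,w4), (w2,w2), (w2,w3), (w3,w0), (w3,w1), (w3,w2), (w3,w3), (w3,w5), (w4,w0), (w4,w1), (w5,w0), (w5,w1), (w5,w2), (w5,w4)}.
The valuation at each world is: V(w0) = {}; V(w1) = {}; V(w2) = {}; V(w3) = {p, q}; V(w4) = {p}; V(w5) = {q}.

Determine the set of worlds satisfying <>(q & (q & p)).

w2, w3

Recall that <>ψ holds at a world iff ψ holds at some accessible world.
Let φ = <>(q & (q & p)). Evaluate φ at each world:
  w0 (successors {w1, w5}): φ is false.
  w1 (successors {w1, w4}): φ is false.
  w2 (successors {w2, w3}): φ is true.
  w3 (successors {w0, w1, w2, w3, w5}): φ is true.
  w4 (successors {w0, w1}): φ is false.
  w5 (successors {w0, w1, w2, w4}): φ is false.
For instance, at w2:
  At w2: <>(q & (q & p)) requires q & (q & p) at some successor in {w2, w3}.
    q & (q & p) holds at w3, so <>(q & (q & p)) is true at w2.
Satisfying worlds: {w2, w3}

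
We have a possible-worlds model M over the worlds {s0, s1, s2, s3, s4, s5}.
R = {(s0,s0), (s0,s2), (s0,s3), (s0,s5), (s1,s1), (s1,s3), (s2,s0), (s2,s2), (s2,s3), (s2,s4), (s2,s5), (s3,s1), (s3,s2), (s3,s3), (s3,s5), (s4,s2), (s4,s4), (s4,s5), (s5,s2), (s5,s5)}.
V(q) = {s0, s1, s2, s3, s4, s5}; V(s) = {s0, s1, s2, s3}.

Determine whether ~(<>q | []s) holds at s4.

At s4: <>q | []s is true, so ~(<>q | []s) is false.
  At s4: <>q is true, []s is false, so <>q | []s is true.
    At s4: <>q requires q at some successor in {s2, s4, s5}.
      q holds at s2, so <>q is true at s4.
    At s4: []s requires s at every successor {s2, s4, s5}.
      s fails at s4, so []s is false at s4.

No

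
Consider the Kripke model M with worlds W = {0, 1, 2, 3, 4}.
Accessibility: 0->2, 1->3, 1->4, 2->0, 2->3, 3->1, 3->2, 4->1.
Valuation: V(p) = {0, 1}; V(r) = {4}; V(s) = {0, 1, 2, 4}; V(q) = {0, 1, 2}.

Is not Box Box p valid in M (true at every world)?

Yes

Let φ = not Box Box p. Evaluate φ at each world:
  0 (successors {2}): φ is true.
  1 (successors {3, 4}): φ is true.
  2 (successors {0, 3}): φ is true.
  3 (successors {1, 2}): φ is true.
  4 (successors {1}): φ is true.
For instance, at 1:
  At 1: Box Box p is false, so not Box Box p is true.
    At 1: Box Box p requires Box p at every successor {3, 4}.
      Box p fails at 3, so Box Box p is false at 1.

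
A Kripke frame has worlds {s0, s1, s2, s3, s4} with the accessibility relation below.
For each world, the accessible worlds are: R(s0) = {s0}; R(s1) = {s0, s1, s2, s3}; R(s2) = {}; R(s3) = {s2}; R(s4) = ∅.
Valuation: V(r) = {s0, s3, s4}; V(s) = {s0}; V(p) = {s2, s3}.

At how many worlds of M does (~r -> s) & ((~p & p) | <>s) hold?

Let φ = (~r -> s) & ((~p & p) | <>s). Evaluate φ at each world:
  s0 (successors {s0}): φ is true.
  s1 (successors {s0, s1, s2, s3}): φ is false.
  s2 (successors ∅): φ is false.
  s3 (successors {s2}): φ is false.
  s4 (successors ∅): φ is false.
For instance, at s3:
  At s3: ~r -> s is true, (~p & p) | <>s is false, so (~r -> s) & ((~p & p) | <>s) is false.
    At s3: ~p & p is false, <>s is false, so (~p & p) | <>s is false.
      At s3: <>s requires s at some successor in {s2}.
        At s2: s is false.
      So <>s is false at s3.
Satisfying worlds: {s0}

1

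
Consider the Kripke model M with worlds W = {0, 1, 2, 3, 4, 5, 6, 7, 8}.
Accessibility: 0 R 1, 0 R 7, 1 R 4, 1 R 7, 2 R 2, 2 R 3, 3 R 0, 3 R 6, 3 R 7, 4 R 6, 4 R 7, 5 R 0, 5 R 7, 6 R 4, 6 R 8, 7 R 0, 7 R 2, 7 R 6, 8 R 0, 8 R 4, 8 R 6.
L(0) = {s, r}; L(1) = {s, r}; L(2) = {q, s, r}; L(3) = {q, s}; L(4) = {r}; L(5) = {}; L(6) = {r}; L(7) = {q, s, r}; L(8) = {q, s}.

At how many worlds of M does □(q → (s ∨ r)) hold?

9

Let φ = □(q → (s ∨ r)). Evaluate φ at each world:
  0 (successors {1, 7}): φ is true.
  1 (successors {4, 7}): φ is true.
  2 (successors {2, 3}): φ is true.
  3 (successors {0, 6, 7}): φ is true.
  4 (successors {6, 7}): φ is true.
  5 (successors {0, 7}): φ is true.
  6 (successors {4, 8}): φ is true.
  7 (successors {0, 2, 6}): φ is true.
  8 (successors {0, 4, 6}): φ is true.
For instance, at 5:
  At 5: □(q → (s ∨ r)) requires q → (s ∨ r) at every successor {0, 7}.
    At 0: q → (s ∨ r) is true.
    At 7: q → (s ∨ r) is true.
  So □(q → (s ∨ r)) is true at 5.
Satisfying worlds: {0, 1, 2, 3, 4, 5, 6, 7, 8}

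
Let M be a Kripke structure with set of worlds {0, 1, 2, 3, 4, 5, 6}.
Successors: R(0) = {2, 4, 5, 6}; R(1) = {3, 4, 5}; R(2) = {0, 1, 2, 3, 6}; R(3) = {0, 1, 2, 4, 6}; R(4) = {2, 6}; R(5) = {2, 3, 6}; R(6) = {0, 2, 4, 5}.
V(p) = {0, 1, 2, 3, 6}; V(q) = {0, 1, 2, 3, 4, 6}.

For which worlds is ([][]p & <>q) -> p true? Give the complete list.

0, 1, 2, 3, 4, 5, 6

Recall that []ψ holds at a world iff ψ holds at every accessible world, and <>ψ holds iff ψ holds at some accessible world.
Let φ = ([][]p & <>q) -> p. Evaluate φ at each world:
  0 (successors {2, 4, 5, 6}): φ is true.
  1 (successors {3, 4, 5}): φ is true.
  2 (successors {0, 1, 2, 3, 6}): φ is true.
  3 (successors {0, 1, 2, 4, 6}): φ is true.
  4 (successors {2, 6}): φ is true.
  5 (successors {2, 3, 6}): φ is true.
  6 (successors {0, 2, 4, 5}): φ is true.
For instance, at 4:
  At 4: [][]p & <>q is false, p is false, so ([][]p & <>q) -> p is true.
    At 4: [][]p is false, <>q is true, so [][]p & <>q is false.
      At 4: [][]p requires []p at every successor {2, 6}.
        []p fails at 6, so [][]p is false at 4.
      At 4: <>q requires q at some successor in {2, 6}.
        q holds at 2, so <>q is true at 4.
Satisfying worlds: {0, 1, 2, 3, 4, 5, 6}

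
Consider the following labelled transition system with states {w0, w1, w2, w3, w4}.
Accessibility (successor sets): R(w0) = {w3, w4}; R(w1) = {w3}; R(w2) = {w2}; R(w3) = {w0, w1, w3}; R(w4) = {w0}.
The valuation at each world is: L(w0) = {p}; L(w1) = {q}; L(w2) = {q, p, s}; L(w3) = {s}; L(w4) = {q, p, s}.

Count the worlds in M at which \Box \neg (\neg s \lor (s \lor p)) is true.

0

Let φ = \Box \neg (\neg s \lor (s \lor p)). Evaluate φ at each world:
  w0 (successors {w3, w4}): φ is false.
  w1 (successors {w3}): φ is false.
  w2 (successors {w2}): φ is false.
  w3 (successors {w0, w1, w3}): φ is false.
  w4 (successors {w0}): φ is false.
For instance, at w3:
  At w3: \Box \neg (\neg s \lor (s \lor p)) requires \neg (\neg s \lor (s \lor p)) at every successor {w0, w1, w3}.
    \neg (\neg s \lor (s \lor p)) fails at w0, so \Box \neg (\neg s \lor (s \lor p)) is false at w3.
Satisfying worlds: none.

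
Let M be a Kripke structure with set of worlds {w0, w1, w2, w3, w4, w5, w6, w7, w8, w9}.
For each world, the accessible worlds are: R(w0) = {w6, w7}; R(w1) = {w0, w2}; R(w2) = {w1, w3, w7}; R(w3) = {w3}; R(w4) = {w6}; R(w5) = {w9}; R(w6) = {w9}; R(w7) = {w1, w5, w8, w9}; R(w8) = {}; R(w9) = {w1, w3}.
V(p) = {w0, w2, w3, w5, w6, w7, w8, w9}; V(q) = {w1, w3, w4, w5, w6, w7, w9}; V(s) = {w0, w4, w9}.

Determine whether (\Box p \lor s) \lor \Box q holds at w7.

At w7: \Box p \lor s is false, \Box q is false, so (\Box p \lor s) \lor \Box q is false.
  At w7: \Box p is false, s is false, so \Box p \lor s is false.
    At w7: \Box p requires p at every successor {w1, w5, w8, w9}.
      p fails at w1, so \Box p is false at w7.
  At w7: \Box q requires q at every successor {w1, w5, w8, w9}.
    q fails at w8, so \Box q is false at w7.

No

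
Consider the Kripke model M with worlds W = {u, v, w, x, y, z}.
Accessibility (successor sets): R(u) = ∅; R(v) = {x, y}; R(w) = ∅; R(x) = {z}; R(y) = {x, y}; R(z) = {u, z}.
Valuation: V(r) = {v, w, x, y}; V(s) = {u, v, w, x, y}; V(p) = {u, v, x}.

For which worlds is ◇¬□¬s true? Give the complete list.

Let φ = ◇¬□¬s. Evaluate φ at each world:
  u (successors ∅): φ is false.
  v (successors {x, y}): φ is true.
  w (successors ∅): φ is false.
  x (successors {z}): φ is true.
  y (successors {x, y}): φ is true.
  z (successors {u, z}): φ is true.
For instance, at v:
  At v: ◇¬□¬s requires ¬□¬s at some successor in {x, y}.
    ¬□¬s holds at y, so ◇¬□¬s is true at v.
      At y: □¬s is false, so ¬□¬s is true.
Satisfying worlds: {v, x, y, z}

v, x, y, z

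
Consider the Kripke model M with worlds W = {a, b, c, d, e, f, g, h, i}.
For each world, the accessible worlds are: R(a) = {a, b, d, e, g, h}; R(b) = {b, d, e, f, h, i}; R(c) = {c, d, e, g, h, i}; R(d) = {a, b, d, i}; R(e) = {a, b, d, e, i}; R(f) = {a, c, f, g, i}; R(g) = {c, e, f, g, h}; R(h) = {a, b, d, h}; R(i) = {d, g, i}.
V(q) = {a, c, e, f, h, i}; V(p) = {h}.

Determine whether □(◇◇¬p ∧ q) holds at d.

At d: □(◇◇¬p ∧ q) requires ◇◇¬p ∧ q at every successor {a, b, d, i}.
  ◇◇¬p ∧ q fails at b, so □(◇◇¬p ∧ q) is false at d.
    At b: ◇◇¬p is true, q is false, so ◇◇¬p ∧ q is false.
      At b: ◇◇¬p requires ◇¬p at some successor in {b, d, e, f, h, i}.
        ◇¬p holds at b, so ◇◇¬p is true at b.

No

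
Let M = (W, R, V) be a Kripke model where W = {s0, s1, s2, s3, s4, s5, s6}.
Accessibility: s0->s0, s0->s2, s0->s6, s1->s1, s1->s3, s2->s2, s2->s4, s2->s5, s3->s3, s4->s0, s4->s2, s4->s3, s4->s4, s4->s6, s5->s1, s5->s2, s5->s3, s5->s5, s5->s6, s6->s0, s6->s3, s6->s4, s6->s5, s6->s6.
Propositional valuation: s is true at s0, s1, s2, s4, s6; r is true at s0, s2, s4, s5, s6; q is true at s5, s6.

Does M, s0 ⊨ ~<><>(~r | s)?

No

At s0: <><>(~r | s) is true, so ~<><>(~r | s) is false.
  At s0: <><>(~r | s) requires <>(~r | s) at some successor in {s0, s2, s6}.
    <>(~r | s) holds at s0, so <><>(~r | s) is true at s0.
      At s0: <>(~r | s) requires ~r | s at some successor in {s0, s2, s6}.
        ~r | s holds at s0, so <>(~r | s) is true at s0.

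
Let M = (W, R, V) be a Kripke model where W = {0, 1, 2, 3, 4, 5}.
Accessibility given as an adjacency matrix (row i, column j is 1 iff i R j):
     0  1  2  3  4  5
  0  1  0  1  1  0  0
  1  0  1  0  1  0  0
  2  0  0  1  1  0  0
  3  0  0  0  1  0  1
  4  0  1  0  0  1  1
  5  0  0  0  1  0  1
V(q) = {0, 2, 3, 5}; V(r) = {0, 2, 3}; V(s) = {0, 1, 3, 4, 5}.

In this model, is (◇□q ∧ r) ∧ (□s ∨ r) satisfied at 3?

Recall that □ψ holds at a world iff ψ holds at every accessible world, and ◇ψ holds iff ψ holds at some accessible world.
At 3: ◇□q ∧ r is true, □s ∨ r is true, so (◇□q ∧ r) ∧ (□s ∨ r) is true.
  At 3: ◇□q is true, r is true, so ◇□q ∧ r is true.
    At 3: ◇□q requires □q at some successor in {3, 5}.
      □q holds at 3, so ◇□q is true at 3.
  At 3: □s is true, r is true, so □s ∨ r is true.
    At 3: □s requires s at every successor {3, 5}.
      At 3: s is true.
      At 5: s is true.
    So □s is true at 3.

Yes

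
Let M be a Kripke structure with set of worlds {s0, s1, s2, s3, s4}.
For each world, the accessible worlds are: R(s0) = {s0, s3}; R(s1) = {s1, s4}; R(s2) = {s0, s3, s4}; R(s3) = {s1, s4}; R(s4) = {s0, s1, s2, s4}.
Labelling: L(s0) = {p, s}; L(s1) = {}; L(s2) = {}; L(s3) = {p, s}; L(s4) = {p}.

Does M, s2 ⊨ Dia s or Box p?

Yes

At s2: Dia s is true, Box p is true, so Dia s or Box p is true.
  At s2: Dia s requires s at some successor in {s0, s3, s4}.
    s holds at s0, so Dia s is true at s2.
  At s2: Box p requires p at every successor {s0, s3, s4}.
    At s0: p is true.
    At s3: p is true.
    At s4: p is true.
  So Box p is true at s2.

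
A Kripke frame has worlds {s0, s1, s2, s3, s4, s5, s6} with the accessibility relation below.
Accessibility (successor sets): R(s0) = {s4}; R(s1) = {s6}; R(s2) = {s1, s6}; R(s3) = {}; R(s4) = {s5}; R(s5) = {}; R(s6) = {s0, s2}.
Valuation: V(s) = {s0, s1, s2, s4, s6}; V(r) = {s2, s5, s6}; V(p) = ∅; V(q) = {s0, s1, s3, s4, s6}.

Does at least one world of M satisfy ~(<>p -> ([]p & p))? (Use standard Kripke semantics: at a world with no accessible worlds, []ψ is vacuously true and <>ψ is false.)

Recall that []ψ holds at a world iff ψ holds at every accessible world, and <>ψ holds iff ψ holds at some accessible world.
Let φ = ~(<>p -> ([]p & p)). Evaluate φ at each world:
  s0 (successors {s4}): φ is false.
  s1 (successors {s6}): φ is false.
  s2 (successors {s1, s6}): φ is false.
  s3 (successors ∅): φ is false.
  s4 (successors {s5}): φ is false.
  s5 (successors ∅): φ is false.
  s6 (successors {s0, s2}): φ is false.
For instance, at s1:
  At s1: <>p -> ([]p & p) is true, so ~(<>p -> ([]p & p)) is false.
    At s1: <>p is false, []p & p is false, so <>p -> ([]p & p) is true.
      At s1: <>p requires p at some successor in {s6}.
        At s6: p is false.
      So <>p is false at s1.
      At s1: []p is false, p is false, so []p & p is false.

No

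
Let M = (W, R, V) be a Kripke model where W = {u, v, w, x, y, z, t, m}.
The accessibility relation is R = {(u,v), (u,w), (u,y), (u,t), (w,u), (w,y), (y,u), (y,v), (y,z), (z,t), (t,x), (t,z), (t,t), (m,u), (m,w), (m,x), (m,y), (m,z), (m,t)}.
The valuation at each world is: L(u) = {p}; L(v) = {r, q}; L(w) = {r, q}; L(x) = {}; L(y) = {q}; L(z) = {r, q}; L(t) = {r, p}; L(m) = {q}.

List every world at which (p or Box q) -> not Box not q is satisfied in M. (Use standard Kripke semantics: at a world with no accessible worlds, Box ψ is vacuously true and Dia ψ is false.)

Let φ = (p or Box q) -> not Box not q. Evaluate φ at each world:
  u (successors {v, w, y, t}): φ is true.
  v (successors ∅): φ is false.
  w (successors {u, y}): φ is true.
  x (successors ∅): φ is false.
  y (successors {u, v, z}): φ is true.
  z (successors {t}): φ is true.
  t (successors {x, z, t}): φ is true.
  m (successors {u, w, x, y, z, t}): φ is true.
For instance, at m:
  At m: p or Box q is false, not Box not q is true, so (p or Box q) -> not Box not q is true.
    At m: p is false, Box q is false, so p or Box q is false.
      At m: Box q requires q at every successor {u, w, x, y, z, t}.
        q fails at u, so Box q is false at m.
    At m: Box not q is false, so not Box not q is true.
      At m: Box not q requires not q at every successor {u, w, x, y, z, t}.
        not q fails at w, so Box not q is false at m.
Satisfying worlds: {u, w, y, z, t, m}

u, w, y, z, t, m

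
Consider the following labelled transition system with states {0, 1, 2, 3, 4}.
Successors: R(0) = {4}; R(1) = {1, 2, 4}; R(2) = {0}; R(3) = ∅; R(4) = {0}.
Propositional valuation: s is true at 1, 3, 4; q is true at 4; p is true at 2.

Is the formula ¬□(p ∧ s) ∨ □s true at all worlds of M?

Yes

Let φ = ¬□(p ∧ s) ∨ □s. Evaluate φ at each world:
  0 (successors {4}): φ is true.
  1 (successors {1, 2, 4}): φ is true.
  2 (successors {0}): φ is true.
  3 (successors ∅): φ is true.
  4 (successors {0}): φ is true.
For instance, at 2:
  At 2: ¬□(p ∧ s) is true, □s is false, so ¬□(p ∧ s) ∨ □s is true.
    At 2: □(p ∧ s) is false, so ¬□(p ∧ s) is true.
      At 2: □(p ∧ s) requires p ∧ s at every successor {0}.
        p ∧ s fails at 0, so □(p ∧ s) is false at 2.
    At 2: □s requires s at every successor {0}.
      s fails at 0, so □s is false at 2.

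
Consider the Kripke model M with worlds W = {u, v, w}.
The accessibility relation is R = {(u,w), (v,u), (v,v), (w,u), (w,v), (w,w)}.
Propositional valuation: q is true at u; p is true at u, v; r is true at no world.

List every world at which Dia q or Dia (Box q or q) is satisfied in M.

v, w

Let φ = Dia q or Dia (Box q or q). Evaluate φ at each world:
  u (successors {w}): φ is false.
  v (successors {u, v}): φ is true.
  w (successors {u, v, w}): φ is true.
For instance, at u:
  At u: Dia q is false, Dia (Box q or q) is false, so Dia q or Dia (Box q or q) is false.
    At u: Dia q requires q at some successor in {w}.
      At w: q is false.
    So Dia q is false at u.
    At u: Dia (Box q or q) requires Box q or q at some successor in {w}.
      At w: Box q or q is false.
    So Dia (Box q or q) is false at u.
Satisfying worlds: {v, w}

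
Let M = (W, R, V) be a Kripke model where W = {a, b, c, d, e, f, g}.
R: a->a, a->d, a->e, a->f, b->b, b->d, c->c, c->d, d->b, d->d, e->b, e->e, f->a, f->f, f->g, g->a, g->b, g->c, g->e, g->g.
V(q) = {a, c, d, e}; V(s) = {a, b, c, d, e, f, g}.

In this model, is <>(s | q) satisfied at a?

Yes

At a: <>(s | q) requires s | q at some successor in {a, d, e, f}.
  s | q holds at a, so <>(s | q) is true at a.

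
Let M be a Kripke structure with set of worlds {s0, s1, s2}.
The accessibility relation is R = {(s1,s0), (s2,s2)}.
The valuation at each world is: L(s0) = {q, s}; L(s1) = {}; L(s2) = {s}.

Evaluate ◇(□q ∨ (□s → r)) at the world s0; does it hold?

No

Recall that □ψ holds at a world iff ψ holds at every accessible world, and ◇ψ holds iff ψ holds at some accessible world.
At s0: no accessible worlds, so ◇(□q ∨ (□s → r)) is false.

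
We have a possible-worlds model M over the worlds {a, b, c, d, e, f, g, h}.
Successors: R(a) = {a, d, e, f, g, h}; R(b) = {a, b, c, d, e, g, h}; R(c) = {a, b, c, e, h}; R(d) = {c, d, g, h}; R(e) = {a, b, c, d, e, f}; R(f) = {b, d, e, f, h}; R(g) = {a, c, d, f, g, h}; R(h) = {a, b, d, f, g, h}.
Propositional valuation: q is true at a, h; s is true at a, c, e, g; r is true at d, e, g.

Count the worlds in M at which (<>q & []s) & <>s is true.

Let φ = (<>q & []s) & <>s. Evaluate φ at each world:
  a (successors {a, d, e, f, g, h}): φ is false.
  b (successors {a, b, c, d, e, g, h}): φ is false.
  c (successors {a, b, c, e, h}): φ is false.
  d (successors {c, d, g, h}): φ is false.
  e (successors {a, b, c, d, e, f}): φ is false.
  f (successors {b, d, e, f, h}): φ is false.
  g (successors {a, c, d, f, g, h}): φ is false.
  h (successors {a, b, d, f, g, h}): φ is false.
For instance, at a:
  At a: <>q & []s is false, <>s is true, so (<>q & []s) & <>s is false.
    At a: <>q is true, []s is false, so <>q & []s is false.
      At a: <>q requires q at some successor in {a, d, e, f, g, h}.
        q holds at a, so <>q is true at a.
      At a: []s requires s at every successor {a, d, e, f, g, h}.
        s fails at d, so []s is false at a.
    At a: <>s requires s at some successor in {a, d, e, f, g, h}.
      s holds at a, so <>s is true at a.
Satisfying worlds: none.

0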